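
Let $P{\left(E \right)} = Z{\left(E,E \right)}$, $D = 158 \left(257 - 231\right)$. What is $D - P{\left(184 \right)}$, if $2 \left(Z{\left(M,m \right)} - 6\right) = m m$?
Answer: $-12826$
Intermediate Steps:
$Z{\left(M,m \right)} = 6 + \frac{m^{2}}{2}$ ($Z{\left(M,m \right)} = 6 + \frac{m m}{2} = 6 + \frac{m^{2}}{2}$)
$D = 4108$ ($D = 158 \cdot 26 = 4108$)
$P{\left(E \right)} = 6 + \frac{E^{2}}{2}$
$D - P{\left(184 \right)} = 4108 - \left(6 + \frac{184^{2}}{2}\right) = 4108 - \left(6 + \frac{1}{2} \cdot 33856\right) = 4108 - \left(6 + 16928\right) = 4108 - 16934 = -12826$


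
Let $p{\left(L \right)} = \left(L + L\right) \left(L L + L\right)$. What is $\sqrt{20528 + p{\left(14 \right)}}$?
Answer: $2 \sqrt{6602} \approx 162.51$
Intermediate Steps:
$p{\left(L \right)} = 2 L \left(L + L^{2}\right)$ ($p{\left(L \right)} = 2 L \left(L^{2} + L\right) = 2 L \left(L + L^{2}\right)$)
$\sqrt{20528 + p{\left(14 \right)}} = \sqrt{20528 + 2 \cdot 14^{2} \left(1 + 14\right)} = \sqrt{20528 + 2 \cdot 196 \cdot 15} = \sqrt{20528 + 5880} = \sqrt{26408} = 2 \sqrt{6602}$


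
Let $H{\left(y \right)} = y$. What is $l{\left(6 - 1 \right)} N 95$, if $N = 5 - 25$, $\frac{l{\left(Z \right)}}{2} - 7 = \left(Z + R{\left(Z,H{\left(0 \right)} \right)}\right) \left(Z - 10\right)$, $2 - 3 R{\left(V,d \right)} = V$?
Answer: $49400$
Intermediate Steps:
$R{\left(V,d \right)} = \frac{2}{3} - \frac{V}{3}$
$l{\left(Z \right)} = 14 + 2 \left(-10 + Z\right) \left(\frac{2}{3} + \frac{2 Z}{3}\right)$ ($l{\left(Z \right)} = 14 + 2 \left(Z - \left(- \frac{2}{3} + \frac{Z}{3}\right)\right) \left(Z - 10\right) = 14 + 2 \left(\frac{2}{3} + \frac{2 Z}{3}\right) \left(-10 + Z\right) = 14 + 2 \left(-10 + Z\right) \left(\frac{2}{3} + \frac{2 Z}{3}\right)$)
$N = -20$ ($N = 5 - 25 = -20$)
$l{\left(6 - 1 \right)} N 95 = \left(\frac{2}{3} - 12 \left(6 - 1\right) + \frac{4 \left(6 - 1\right)^{2}}{3}\right) \left(-20\right) 95 = \left(\frac{2}{3} - 60 + \frac{4 \cdot 5^{2}}{3}\right) \left(-20\right) 95 = \left(\frac{2}{3} - 60 + \frac{4}{3} \cdot 25\right) \left(-20\right) 95 = \left(\frac{2}{3} - 60 + \frac{100}{3}\right) \left(-20\right) 95 = \left(-26\right) \left(-20\right) 95 = 520 \cdot 95 = 49400$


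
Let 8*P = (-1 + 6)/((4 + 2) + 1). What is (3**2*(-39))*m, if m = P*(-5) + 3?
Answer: -50193/56 ≈ -896.30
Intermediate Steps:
P = 5/56 (P = ((-1 + 6)/((4 + 2) + 1))/8 = (5/(6 + 1))/8 = (5/7)/8 = (5*(1/7))/8 = (1/8)*(5/7) = 5/56 ≈ 0.089286)
m = 143/56 (m = (5/56)*(-5) + 3 = -25/56 + 3 = 143/56 ≈ 2.5536)
(3**2*(-39))*m = (3**2*(-39))*(143/56) = (9*(-39))*(143/56) = -351*143/56 = -50193/56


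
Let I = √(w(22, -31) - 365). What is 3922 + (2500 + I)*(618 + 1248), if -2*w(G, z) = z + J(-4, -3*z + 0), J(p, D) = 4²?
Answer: 4668922 + 933*I*√1430 ≈ 4.6689e+6 + 35282.0*I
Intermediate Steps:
J(p, D) = 16
w(G, z) = -8 - z/2 (w(G, z) = -(z + 16)/2 = -(16 + z)/2 = -8 - z/2)
I = I*√1430/2 (I = √((-8 - ½*(-31)) - 365) = √((-8 + 31/2) - 365) = √(15/2 - 365) = √(-715/2) = I*√1430/2 ≈ 18.908*I)
3922 + (2500 + I)*(618 + 1248) = 3922 + (2500 + I*√1430/2)*(618 + 1248) = 3922 + (2500 + I*√1430/2)*1866 = 3922 + (4665000 + 933*I*√1430) = 4668922 + 933*I*√1430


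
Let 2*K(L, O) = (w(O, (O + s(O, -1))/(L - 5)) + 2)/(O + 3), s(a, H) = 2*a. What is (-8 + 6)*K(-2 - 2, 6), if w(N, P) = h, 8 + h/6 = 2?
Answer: 34/9 ≈ 3.7778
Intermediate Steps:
h = -36 (h = -48 + 6*2 = -48 + 12 = -36)
w(N, P) = -36
K(L, O) = -17/(3 + O) (K(L, O) = ((-36 + 2)/(O + 3))/2 = (-34/(3 + O))/2 = -17/(3 + O))
(-8 + 6)*K(-2 - 2, 6) = (-8 + 6)*(-17/(3 + 6)) = -(-34)/9 = -2*(-17/9) = 34/9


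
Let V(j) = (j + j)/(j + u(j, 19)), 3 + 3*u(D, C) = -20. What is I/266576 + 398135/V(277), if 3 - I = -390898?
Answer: 42878152085771/221524656 ≈ 1.9356e+5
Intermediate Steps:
I = 390901 (I = 3 - 1*(-390898) = 3 + 390898 = 390901)
u(D, C) = -23/3 (u(D, C) = -1 + (⅓)*(-20) = -1 - 20/3 = -23/3)
V(j) = 2*j/(-23/3 + j) (V(j) = (j + j)/(j - 23/3) = (2*j)/(-23/3 + j) = 2*j/(-23/3 + j))
I/266576 + 398135/V(277) = 390901/266576 + 398135/((6*277/(-23 + 3*277))) = 390901*(1/266576) + 398135/((6*277/(-23 + 831))) = 390901/266576 + 398135/((6*277/808)) = 390901/266576 + 398135/((6*277*(1/808))) = 390901/266576 + 398135/(831/404) = 390901/266576 + 398135*(404/831) = 390901/266576 + 160846540/831 = 42878152085771/221524656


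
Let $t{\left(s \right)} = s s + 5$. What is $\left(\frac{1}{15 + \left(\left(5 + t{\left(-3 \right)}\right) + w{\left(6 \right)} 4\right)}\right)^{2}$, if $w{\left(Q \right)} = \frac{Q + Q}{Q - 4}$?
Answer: $\frac{1}{3364} \approx 0.00029727$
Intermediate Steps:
$t{\left(s \right)} = 5 + s^{2}$ ($t{\left(s \right)} = s^{2} + 5 = 5 + s^{2}$)
$w{\left(Q \right)} = \frac{2 Q}{-4 + Q}$
$\left(\frac{1}{15 + \left(\left(5 + t{\left(-3 \right)}\right) + w{\left(6 \right)} 4\right)}\right)^{2} = \left(\frac{1}{15 + \left(\left(5 + \left(5 + \left(-3\right)^{2}\right)\right) + 2 \cdot 6 \frac{1}{-4 + 6} \cdot 4\right)}\right)^{2} = \left(\frac{1}{15 + \left(\left(5 + \left(5 + 9\right)\right) + 2 \cdot 6 \cdot \frac{1}{2} \cdot 4\right)}\right)^{2} = \left(\frac{1}{15 + \left(\left(5 + 14\right) + 2 \cdot 6 \cdot \frac{1}{2} \cdot 4\right)}\right)^{2} = \left(\frac{1}{15 + \left(19 + 6 \cdot 4\right)}\right)^{2} = \left(\frac{1}{15 + \left(19 + 24\right)}\right)^{2} = \left(\frac{1}{15 + 43}\right)^{2} = \left(\frac{1}{58}\right)^{2} = \frac{1}{3364}$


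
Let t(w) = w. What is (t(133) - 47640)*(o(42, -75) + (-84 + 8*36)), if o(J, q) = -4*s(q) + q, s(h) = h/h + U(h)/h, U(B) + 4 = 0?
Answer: -444618013/75 ≈ -5.9282e+6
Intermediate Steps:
U(B) = -4 (U(B) = -4 + 0 = -4)
s(h) = 1 - 4/h (s(h) = h/h - 4/h = 1 - 4/h)
o(J, q) = q - 4*(-4 + q)/q (o(J, q) = -4*(-4 + q)/q + q = q - 4*(-4 + q)/q)
(t(133) - 47640)*(o(42, -75) + (-84 + 8*36)) = (133 - 47640)*((-4 - 75 + 16/(-75)) + (-84 + 8*36)) = -47507*((-4 - 75 + 16*(-1/75)) + (-84 + 288)) = -47507*((-4 - 75 - 16/75) + 204) = -47507*(-5941/75 + 204) = -47507*9359/75 = -444618013/75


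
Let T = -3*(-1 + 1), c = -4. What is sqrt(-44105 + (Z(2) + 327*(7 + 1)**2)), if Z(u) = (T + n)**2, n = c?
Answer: I*sqrt(23161) ≈ 152.19*I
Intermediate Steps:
n = -4
T = 0 (T = -3*0 = 0)
Z(u) = 16 (Z(u) = (0 - 4)**2 = (-4)**2 = 16)
sqrt(-44105 + (Z(2) + 327*(7 + 1)**2)) = sqrt(-44105 + (16 + 327*(7 + 1)**2)) = sqrt(-44105 + (16 + 327*8**2)) = sqrt(-44105 + (16 + 327*64)) = sqrt(-44105 + (16 + 20928)) = sqrt(-44105 + 20944) = sqrt(-23161) = I*sqrt(23161)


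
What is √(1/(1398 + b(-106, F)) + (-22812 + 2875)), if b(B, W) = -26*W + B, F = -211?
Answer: I*√915931372330/6778 ≈ 141.2*I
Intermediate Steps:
b(B, W) = B - 26*W
√(1/(1398 + b(-106, F)) + (-22812 + 2875)) = √(1/(1398 + (-106 - 26*(-211))) + (-22812 + 2875)) = √(1/(1398 + (-106 + 5486)) - 19937) = √(1/(1398 + 5380) - 19937) = √(1/6778 - 19937) = √(-135132985/6778) = I*√915931372330/6778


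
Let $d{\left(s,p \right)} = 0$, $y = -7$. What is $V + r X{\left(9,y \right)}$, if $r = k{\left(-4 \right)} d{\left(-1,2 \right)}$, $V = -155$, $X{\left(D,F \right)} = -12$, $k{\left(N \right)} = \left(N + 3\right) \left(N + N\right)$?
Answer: $-155$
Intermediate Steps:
$k{\left(N \right)} = 2 N \left(3 + N\right)$ ($k{\left(N \right)} = \left(3 + N\right) 2 N = 2 N \left(3 + N\right)$)
$r = 0$ ($r = 2 \left(-4\right) \left(3 - 4\right) 0 = 2 \left(-4\right) \left(-1\right) 0 = 8 \cdot 0 = 0$)
$V + r X{\left(9,y \right)} = -155 + 0 \left(-12\right) = -155 + 0 = -155$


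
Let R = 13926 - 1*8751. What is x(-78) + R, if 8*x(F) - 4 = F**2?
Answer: 5936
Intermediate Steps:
R = 5175 (R = 13926 - 8751 = 5175)
x(F) = 1/2 + F**2/8
x(-78) + R = (1/2 + (1/8)*(-78)**2) + 5175 = (1/2 + (1/8)*6084) + 5175 = (1/2 + 1521/2) + 5175 = 761 + 5175 = 5936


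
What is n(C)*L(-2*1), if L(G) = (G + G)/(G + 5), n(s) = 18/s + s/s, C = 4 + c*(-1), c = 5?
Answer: 68/3 ≈ 22.667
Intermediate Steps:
C = -1 (C = 4 + 5*(-1) = 4 - 5 = -1)
n(s) = 1 + 18/s (n(s) = 18/s + 1 = 1 + 18/s)
L(G) = 2*G/(5 + G) (L(G) = (2*G)/(5 + G) = 2*G/(5 + G))
n(C)*L(-2*1) = ((18 - 1)/(-1))*(2*(-2*1)/(5 - 2*1)) = (-1*17)*(2*(-2)/(5 - 2)) = -34*(-2)/3 = -17*(-4/3) = 68/3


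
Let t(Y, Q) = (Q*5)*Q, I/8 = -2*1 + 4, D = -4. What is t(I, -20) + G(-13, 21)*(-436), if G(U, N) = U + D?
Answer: 9412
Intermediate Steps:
G(U, N) = -4 + U (G(U, N) = U - 4 = -4 + U)
I = 16 (I = 8*(-2*1 + 4) = 8*(-2 + 4) = 8*2 = 16)
t(Y, Q) = 5*Q**2 (t(Y, Q) = (5*Q)*Q = 5*Q**2)
t(I, -20) + G(-13, 21)*(-436) = 5*(-20)**2 + (-4 - 13)*(-436) = 5*400 - 17*(-436) = 2000 + 7412 = 9412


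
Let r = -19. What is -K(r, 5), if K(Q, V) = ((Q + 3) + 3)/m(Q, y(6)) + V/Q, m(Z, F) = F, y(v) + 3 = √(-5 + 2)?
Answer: (-232*I + 5*√3)/(19*(√3 + 3*I)) ≈ -2.9868 - 1.8764*I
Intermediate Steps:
y(v) = -3 + I*√3 (y(v) = -3 + √(-5 + 2) = -3 + √(-3) = -3 + I*√3)
K(Q, V) = V/Q + (6 + Q)/(-3 + I*√3) (K(Q, V) = ((Q + 3) + 3)/(-3 + I*√3) + V/Q = ((3 + Q) + 3)/(-3 + I*√3) + V/Q = (6 + Q)/(-3 + I*√3) + V/Q = V/Q + (6 + Q)/(-3 + I*√3))
-K(r, 5) = -(5*(3 - I*√3) - 1*(-19)*(6 - 19))/((-19)*(3 - I*√3)) = -(-1)*((15 - 5*I*√3) - 1*(-19)*(-13))/(19*(3 - I*√3)) = -(-1)*((15 - 5*I*√3) - 247)/(19*(3 - I*√3)) = -(-1)*(-232 - 5*I*√3)/(19*(3 - I*√3)) = (-232 - 5*I*√3)/(19*(3 - I*√3))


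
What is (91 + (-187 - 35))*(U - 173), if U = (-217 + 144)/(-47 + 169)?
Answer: 2774449/122 ≈ 22741.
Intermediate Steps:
U = -73/122 ≈ -0.59836
(91 + (-187 - 35))*(U - 173) = (91 + (-187 - 35))*(-73/122 - 173) = (91 - 222)*(-21179/122) = -131*(-21179/122) = 2774449/122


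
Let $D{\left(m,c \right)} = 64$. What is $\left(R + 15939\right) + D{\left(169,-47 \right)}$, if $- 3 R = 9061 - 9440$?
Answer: $\frac{48388}{3} \approx 16129.0$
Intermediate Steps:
$R = \frac{379}{3}$ ($R = - \frac{9061 - 9440}{3} = \left(- \frac{1}{3}\right) \left(-379\right) = \frac{379}{3} \approx 126.33$)
$\left(R + 15939\right) + D{\left(169,-47 \right)} = \left(\frac{379}{3} + 15939\right) + 64 = \frac{48196}{3} + 64 = \frac{48388}{3}$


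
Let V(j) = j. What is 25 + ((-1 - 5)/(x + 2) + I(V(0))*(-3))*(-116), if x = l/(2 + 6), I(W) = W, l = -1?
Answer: 1981/5 ≈ 396.20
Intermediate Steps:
x = -⅛ (x = -1/(2 + 6) = -1/8 = (⅛)*(-1) = -⅛ ≈ -0.12500)
25 + ((-1 - 5)/(x + 2) + I(V(0))*(-3))*(-116) = 25 + ((-1 - 5)/(-⅛ + 2) + 0*(-3))*(-116) = 25 + (-6/15/8 + 0)*(-116) = 25 + (-6*8/15 + 0)*(-116) = 25 + (-16/5 + 0)*(-116) = 25 - 16/5*(-116) = 25 + 1856/5 = 1981/5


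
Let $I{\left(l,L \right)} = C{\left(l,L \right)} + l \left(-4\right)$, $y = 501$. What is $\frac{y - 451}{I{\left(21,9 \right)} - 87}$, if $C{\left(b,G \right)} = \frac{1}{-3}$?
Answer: $- \frac{75}{257} \approx -0.29183$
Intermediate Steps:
$C{\left(b,G \right)} = - \frac{1}{3}$
$I{\left(l,L \right)} = - \frac{1}{3} - 4 l$ ($I{\left(l,L \right)} = - \frac{1}{3} + l \left(-4\right) = - \frac{1}{3} - 4 l$)
$\frac{y - 451}{I{\left(21,9 \right)} - 87} = \frac{501 - 451}{\left(- \frac{1}{3} - 84\right) - 87} = \frac{50}{\left(- \frac{1}{3} - 84\right) - 87} = \frac{50}{- \frac{253}{3} - 87} = \frac{50}{- \frac{514}{3}} = 50 \left(- \frac{3}{514}\right) = - \frac{75}{257}$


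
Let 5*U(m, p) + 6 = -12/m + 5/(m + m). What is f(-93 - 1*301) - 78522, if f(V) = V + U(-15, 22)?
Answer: -11837561/150 ≈ -78917.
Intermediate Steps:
U(m, p) = -6/5 - 19/(10*m) (U(m, p) = -6/5 + (-12/m + 5/(m + m))/5 = -6/5 + (-12/m + 5/((2*m)))/5 = -6/5 + (-12/m + 5*(1/(2*m)))/5 = -6/5 + (-12/m + 5/(2*m))/5 = -6/5 + (-19/(2*m))/5 = -6/5 - 19/(10*m))
f(V) = -161/150 + V (f(V) = V + (1/10)*(-19 - 12*(-15))/(-15) = V + (1/10)*(-1/15)*(-19 + 180) = V + (1/10)*(-1/15)*161 = V - 161/150 = -161/150 + V)
f(-93 - 1*301) - 78522 = (-161/150 + (-93 - 1*301)) - 78522 = (-161/150 + (-93 - 301)) - 78522 = (-161/150 - 394) - 78522 = -59261/150 - 78522 = -11837561/150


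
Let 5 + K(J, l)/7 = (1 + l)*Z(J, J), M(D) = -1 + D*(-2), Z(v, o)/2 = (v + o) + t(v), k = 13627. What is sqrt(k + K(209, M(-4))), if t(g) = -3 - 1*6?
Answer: 30*sqrt(66) ≈ 243.72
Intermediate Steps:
t(g) = -9 (t(g) = -3 - 6 = -9)
Z(v, o) = -18 + 2*o + 2*v (Z(v, o) = 2*((v + o) - 9) = 2*((o + v) - 9) = 2*(-9 + o + v) = -18 + 2*o + 2*v)
M(D) = -1 - 2*D
K(J, l) = -35 + 7*(1 + l)*(-18 + 4*J) (K(J, l) = -35 + 7*((1 + l)*(-18 + 2*J + 2*J)) = -35 + 7*((1 + l)*(-18 + 4*J)) = -35 + 7*(1 + l)*(-18 + 4*J))
sqrt(k + K(209, M(-4))) = sqrt(13627 + (-161 - 126*(-1 - 2*(-4)) + 28*209 + 28*209*(-1 - 2*(-4)))) = sqrt(13627 + (-161 - 126*(-1 + 8) + 5852 + 28*209*(-1 + 8))) = sqrt(13627 + (-161 - 126*7 + 5852 + 28*209*7)) = sqrt(13627 + (-161 - 882 + 5852 + 40964)) = sqrt(13627 + 45773) = sqrt(59400) = 30*sqrt(66)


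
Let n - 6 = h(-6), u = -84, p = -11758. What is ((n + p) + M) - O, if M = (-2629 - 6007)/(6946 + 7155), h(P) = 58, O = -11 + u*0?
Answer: -164750619/14101 ≈ -11684.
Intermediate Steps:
O = -11 (O = -11 - 84*0 = -11 + 0 = -11)
n = 64 (n = 6 + 58 = 64)
M = -8636/14101 ≈ -0.61244
((n + p) + M) - O = ((64 - 11758) - 8636/14101) - 1*(-11) = (-11694 - 8636/14101) + 11 = -164905730/14101 + 11 = -164750619/14101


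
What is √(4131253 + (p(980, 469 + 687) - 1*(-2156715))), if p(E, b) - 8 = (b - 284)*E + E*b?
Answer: 2*√2068854 ≈ 2876.7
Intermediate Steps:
p(E, b) = 8 + E*b + E*(-284 + b) (p(E, b) = 8 + ((b - 284)*E + E*b) = 8 + ((-284 + b)*E + E*b) = 8 + (E*(-284 + b) + E*b) = 8 + (E*b + E*(-284 + b)) = 8 + E*b + E*(-284 + b))
√(4131253 + (p(980, 469 + 687) - 1*(-2156715))) = √(4131253 + ((8 - 284*980 + 2*980*(469 + 687)) - 1*(-2156715))) = √(4131253 + ((8 - 278320 + 2*980*1156) + 2156715)) = √(4131253 + ((8 - 278320 + 2265760) + 2156715)) = √(4131253 + (1987448 + 2156715)) = √(4131253 + 4144163) = √8275416 = 2*√2068854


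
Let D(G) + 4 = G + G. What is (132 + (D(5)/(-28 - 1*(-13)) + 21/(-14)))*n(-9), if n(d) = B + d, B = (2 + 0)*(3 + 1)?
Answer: -1301/10 ≈ -130.10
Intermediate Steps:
D(G) = -4 + 2*G (D(G) = -4 + (G + G) = -4 + 2*G)
B = 8 (B = 2*4 = 8)
n(d) = 8 + d
(132 + (D(5)/(-28 - 1*(-13)) + 21/(-14)))*n(-9) = (132 + ((-4 + 2*5)/(-28 - 1*(-13)) + 21/(-14)))*(8 - 9) = (132 + ((-4 + 10)/(-28 + 13) + 21*(-1/14)))*(-1) = (132 + (6/(-15) - 3/2))*(-1) = (132 + (6*(-1/15) - 3/2))*(-1) = (132 + (-⅖ - 3/2))*(-1) = (132 - 19/10)*(-1) = (1301/10)*(-1) = -1301/10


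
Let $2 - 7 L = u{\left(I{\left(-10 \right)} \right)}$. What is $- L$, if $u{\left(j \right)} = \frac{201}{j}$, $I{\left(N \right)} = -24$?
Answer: $- \frac{83}{56} \approx -1.4821$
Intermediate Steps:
$L = \frac{83}{56}$ ($L = \frac{2}{7} - \frac{201 \frac{1}{-24}}{7} = \frac{2}{7} - \frac{201 \left(- \frac{1}{24}\right)}{7} = \frac{2}{7} - - \frac{67}{56} = \frac{2}{7} + \frac{67}{56} = \frac{83}{56} \approx 1.4821$)
$- L = \left(-1\right) \frac{83}{56} = - \frac{83}{56}$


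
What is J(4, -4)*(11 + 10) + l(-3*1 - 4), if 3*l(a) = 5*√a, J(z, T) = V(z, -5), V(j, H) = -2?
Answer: -42 + 5*I*√7/3 ≈ -42.0 + 4.4096*I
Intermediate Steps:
J(z, T) = -2
l(a) = 5*√a/3 (l(a) = (5*√a)/3 = 5*√a/3)
J(4, -4)*(11 + 10) + l(-3*1 - 4) = -2*(11 + 10) + 5*√(-3*1 - 4)/3 = -2*21 + 5*√(-3 - 4)/3 = -42 + 5*√(-7)/3 = -42 + 5*(I*√7)/3 = -42 + 5*I*√7/3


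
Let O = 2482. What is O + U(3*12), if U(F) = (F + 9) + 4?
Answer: 2531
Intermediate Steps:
U(F) = 13 + F (U(F) = (9 + F) + 4 = 13 + F)
O + U(3*12) = 2482 + (13 + 3*12) = 2482 + (13 + 36) = 2482 + 49 = 2531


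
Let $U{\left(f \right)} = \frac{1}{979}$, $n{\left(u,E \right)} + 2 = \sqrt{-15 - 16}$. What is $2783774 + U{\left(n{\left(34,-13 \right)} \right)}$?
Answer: $\frac{2725314747}{979} \approx 2.7838 \cdot 10^{6}$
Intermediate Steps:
$n{\left(u,E \right)} = -2 + i \sqrt{31}$ ($n{\left(u,E \right)} = -2 + \sqrt{-15 - 16} = -2 + \sqrt{-31} = -2 + i \sqrt{31}$)
$U{\left(f \right)} = \frac{1}{979}$
$2783774 + U{\left(n{\left(34,-13 \right)} \right)} = 2783774 + \frac{1}{979} = \frac{2725314747}{979}$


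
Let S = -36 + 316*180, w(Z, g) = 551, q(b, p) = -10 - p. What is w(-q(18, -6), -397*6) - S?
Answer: -56293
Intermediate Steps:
S = 56844 (S = -36 + 56880 = 56844)
w(-q(18, -6), -397*6) - S = 551 - 1*56844 = 551 - 56844 = -56293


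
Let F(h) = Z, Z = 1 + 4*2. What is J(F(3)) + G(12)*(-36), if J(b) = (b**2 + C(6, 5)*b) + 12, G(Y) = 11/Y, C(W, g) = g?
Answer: 105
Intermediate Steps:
Z = 9 (Z = 1 + 8 = 9)
F(h) = 9
J(b) = 12 + b**2 + 5*b (J(b) = (b**2 + 5*b) + 12 = 12 + b**2 + 5*b)
J(F(3)) + G(12)*(-36) = (12 + 9**2 + 5*9) + (11/12)*(-36) = (12 + 81 + 45) + (11*(1/12))*(-36) = 138 + (11/12)*(-36) = 138 - 33 = 105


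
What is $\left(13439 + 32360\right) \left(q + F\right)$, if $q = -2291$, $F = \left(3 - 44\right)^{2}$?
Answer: $-27937390$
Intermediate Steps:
$F = 1681$ ($F = \left(-41\right)^{2} = 1681$)
$\left(13439 + 32360\right) \left(q + F\right) = \left(13439 + 32360\right) \left(-2291 + 1681\right) = 45799 \left(-610\right) = -27937390$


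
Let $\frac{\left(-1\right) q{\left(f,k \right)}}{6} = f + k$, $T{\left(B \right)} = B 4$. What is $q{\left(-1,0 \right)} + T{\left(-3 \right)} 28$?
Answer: $-330$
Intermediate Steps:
$T{\left(B \right)} = 4 B$
$q{\left(f,k \right)} = - 6 f - 6 k$ ($q{\left(f,k \right)} = - 6 \left(f + k\right) = - 6 f - 6 k$)
$q{\left(-1,0 \right)} + T{\left(-3 \right)} 28 = \left(\left(-6\right) \left(-1\right) - 0\right) + 4 \left(-3\right) 28 = \left(6 + 0\right) - 336 = 6 - 336 = -330$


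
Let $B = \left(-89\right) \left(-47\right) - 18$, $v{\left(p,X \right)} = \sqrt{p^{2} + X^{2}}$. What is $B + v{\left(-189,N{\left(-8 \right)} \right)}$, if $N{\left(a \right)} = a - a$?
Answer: $4354$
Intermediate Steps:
$N{\left(a \right)} = 0$
$v{\left(p,X \right)} = \sqrt{X^{2} + p^{2}}$
$B = 4165$ ($B = 4183 - 18 = 4165$)
$B + v{\left(-189,N{\left(-8 \right)} \right)} = 4165 + \sqrt{0^{2} + \left(-189\right)^{2}} = 4165 + \sqrt{0 + 35721} = 4165 + \sqrt{35721} = 4165 + 189 = 4354$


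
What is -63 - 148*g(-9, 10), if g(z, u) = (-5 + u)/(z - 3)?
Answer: -4/3 ≈ -1.3333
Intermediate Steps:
g(z, u) = (-5 + u)/(-3 + z)
-63 - 148*g(-9, 10) = -63 - 148*(-5 + 10)/(-3 - 9) = -63 - 148*5/(-12) = -63 - (-37)*5/3 = -63 - 148*(-5/12) = -63 + 185/3 = -4/3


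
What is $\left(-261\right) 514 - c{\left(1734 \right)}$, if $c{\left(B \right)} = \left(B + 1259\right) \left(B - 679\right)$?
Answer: $-3291769$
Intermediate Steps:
$c{\left(B \right)} = \left(-679 + B\right) \left(1259 + B\right)$ ($c{\left(B \right)} = \left(1259 + B\right) \left(-679 + B\right) = \left(-679 + B\right) \left(1259 + B\right)$)
$\left(-261\right) 514 - c{\left(1734 \right)} = \left(-261\right) 514 - \left(-854861 + 1734^{2} + 580 \cdot 1734\right) = -134154 - \left(-854861 + 3006756 + 1005720\right) = -134154 - 3157615 = -3291769$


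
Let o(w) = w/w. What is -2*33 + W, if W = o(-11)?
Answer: -65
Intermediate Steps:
o(w) = 1
W = 1
-2*33 + W = -2*33 + 1 = -66 + 1 = -65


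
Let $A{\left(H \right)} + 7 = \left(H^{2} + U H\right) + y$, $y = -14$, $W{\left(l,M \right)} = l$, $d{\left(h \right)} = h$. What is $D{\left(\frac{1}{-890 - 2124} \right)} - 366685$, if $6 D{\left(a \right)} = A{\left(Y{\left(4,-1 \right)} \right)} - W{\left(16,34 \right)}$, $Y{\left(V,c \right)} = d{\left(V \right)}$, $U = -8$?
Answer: $- \frac{2200163}{6} \approx -3.6669 \cdot 10^{5}$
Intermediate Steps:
$Y{\left(V,c \right)} = V$
$A{\left(H \right)} = -21 + H^{2} - 8 H$ ($A{\left(H \right)} = -7 - \left(14 - H^{2} + 8 H\right) = -21 + H^{2} - 8 H$)
$D{\left(a \right)} = - \frac{53}{6}$ ($D{\left(a \right)} = \frac{\left(-21 + 4^{2} - 32\right) - 16}{6} = \frac{\left(-21 + 16 - 32\right) - 16}{6} = \frac{-37 - 16}{6} = \frac{1}{6} \left(-53\right) = - \frac{53}{6}$)
$D{\left(\frac{1}{-890 - 2124} \right)} - 366685 = - \frac{53}{6} - 366685 = - \frac{2200163}{6}$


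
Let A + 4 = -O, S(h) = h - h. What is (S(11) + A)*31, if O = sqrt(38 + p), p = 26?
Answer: -372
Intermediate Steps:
O = 8 (O = sqrt(38 + 26) = sqrt(64) = 8)
S(h) = 0
A = -12 (A = -4 - 1*8 = -4 - 8 = -12)
(S(11) + A)*31 = (0 - 12)*31 = -12*31 = -372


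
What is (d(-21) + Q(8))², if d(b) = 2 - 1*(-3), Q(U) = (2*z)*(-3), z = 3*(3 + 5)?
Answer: 19321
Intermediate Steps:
z = 24 (z = 3*8 = 24)
Q(U) = -144 (Q(U) = (2*24)*(-3) = 48*(-3) = -144)
d(b) = 5 (d(b) = 2 + 3 = 5)
(d(-21) + Q(8))² = (5 - 144)² = (-139)² = 19321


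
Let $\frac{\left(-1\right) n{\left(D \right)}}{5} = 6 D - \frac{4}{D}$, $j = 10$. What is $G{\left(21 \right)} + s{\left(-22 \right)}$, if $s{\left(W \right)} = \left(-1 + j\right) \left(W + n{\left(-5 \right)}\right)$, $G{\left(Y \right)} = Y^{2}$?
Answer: $1557$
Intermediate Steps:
$n{\left(D \right)} = - 30 D + \frac{20}{D}$ ($n{\left(D \right)} = - 5 \left(6 D - \frac{4}{D}\right) = - 5 \left(- \frac{4}{D} + 6 D\right) = - 30 D + \frac{20}{D}$)
$s{\left(W \right)} = 1314 + 9 W$ ($s{\left(W \right)} = \left(-1 + 10\right) \left(W + \left(\left(-30\right) \left(-5\right) + \frac{20}{-5}\right)\right) = 9 \left(W + \left(150 + 20 \left(- \frac{1}{5}\right)\right)\right) = 9 \left(W + \left(150 - 4\right)\right) = 9 \left(W + 146\right) = 9 \left(146 + W\right) = 1314 + 9 W$)
$G{\left(21 \right)} + s{\left(-22 \right)} = 21^{2} + \left(1314 + 9 \left(-22\right)\right) = 441 + \left(1314 - 198\right) = 441 + 1116 = 1557$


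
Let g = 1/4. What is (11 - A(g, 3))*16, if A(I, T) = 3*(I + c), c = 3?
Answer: 20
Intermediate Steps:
g = ¼ (g = 1*(¼) = ¼ ≈ 0.25000)
A(I, T) = 9 + 3*I (A(I, T) = 3*(I + 3) = 3*(3 + I) = 9 + 3*I)
(11 - A(g, 3))*16 = (11 - (9 + 3*(¼)))*16 = (11 - (9 + ¾))*16 = (11 - 1*39/4)*16 = (11 - 39/4)*16 = (5/4)*16 = 20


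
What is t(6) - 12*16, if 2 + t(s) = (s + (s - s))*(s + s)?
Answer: -122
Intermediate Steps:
t(s) = -2 + 2*s² (t(s) = -2 + (s + (s - s))*(s + s) = -2 + (s + 0)*(2*s) = -2 + s*(2*s) = -2 + 2*s²)
t(6) - 12*16 = (-2 + 2*6²) - 12*16 = (-2 + 2*36) - 192 = (-2 + 72) - 192 = 70 - 192 = -122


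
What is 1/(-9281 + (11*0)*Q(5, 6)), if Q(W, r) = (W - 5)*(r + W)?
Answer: -1/9281 ≈ -0.00010775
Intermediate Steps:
Q(W, r) = (-5 + W)*(W + r)
1/(-9281 + (11*0)*Q(5, 6)) = 1/(-9281 + (11*0)*(5² - 5*5 - 5*6 + 5*6)) = 1/(-9281 + 0*(25 - 25 - 30 + 30)) = 1/(-9281 + 0*0) = 1/(-9281 + 0) = 1/(-9281) = -1/9281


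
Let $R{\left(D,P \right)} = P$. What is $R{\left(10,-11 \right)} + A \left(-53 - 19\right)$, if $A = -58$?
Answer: $4165$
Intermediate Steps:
$R{\left(10,-11 \right)} + A \left(-53 - 19\right) = -11 - 58 \left(-53 - 19\right) = -11 - -4176 = -11 + 4176 = 4165$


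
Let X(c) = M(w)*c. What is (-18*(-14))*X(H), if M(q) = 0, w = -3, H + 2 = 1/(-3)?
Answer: 0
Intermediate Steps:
H = -7/3 (H = -2 + 1/(-3) = -2 - ⅓ = -7/3 ≈ -2.3333)
X(c) = 0 (X(c) = 0*c = 0)
(-18*(-14))*X(H) = -18*(-14)*0 = 252*0 = 0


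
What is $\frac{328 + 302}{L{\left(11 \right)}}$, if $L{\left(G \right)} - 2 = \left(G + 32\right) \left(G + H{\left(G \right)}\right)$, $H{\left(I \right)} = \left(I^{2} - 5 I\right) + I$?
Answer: $\frac{105}{631} \approx 0.1664$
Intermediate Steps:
$H{\left(I \right)} = I^{2} - 4 I$
$L{\left(G \right)} = 2 + \left(32 + G\right) \left(G + G \left(-4 + G\right)\right)$ ($L{\left(G \right)} = 2 + \left(G + 32\right) \left(G + G \left(-4 + G\right)\right) = 2 + \left(32 + G\right) \left(G + G \left(-4 + G\right)\right)$)
$\frac{328 + 302}{L{\left(11 \right)}} = \frac{328 + 302}{2 + 11^{3} - 1056 + 29 \cdot 11^{2}} = \frac{630}{2 + 1331 - 1056 + 29 \cdot 121} = \frac{630}{2 + 1331 - 1056 + 3509} = \frac{630}{3786} = 630 \cdot \frac{1}{3786} = \frac{105}{631}$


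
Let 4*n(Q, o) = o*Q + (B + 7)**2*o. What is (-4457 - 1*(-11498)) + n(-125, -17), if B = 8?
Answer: 6616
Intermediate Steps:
n(Q, o) = 225*o/4 + Q*o/4 (n(Q, o) = (o*Q + (8 + 7)**2*o)/4 = (Q*o + 15**2*o)/4 = (Q*o + 225*o)/4 = (225*o + Q*o)/4 = 225*o/4 + Q*o/4)
(-4457 - 1*(-11498)) + n(-125, -17) = (-4457 - 1*(-11498)) + (1/4)*(-17)*(225 - 125) = (-4457 + 11498) + (1/4)*(-17)*100 = 7041 - 425 = 6616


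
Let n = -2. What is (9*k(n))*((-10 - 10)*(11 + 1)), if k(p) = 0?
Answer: 0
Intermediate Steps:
(9*k(n))*((-10 - 10)*(11 + 1)) = (9*0)*((-10 - 10)*(11 + 1)) = 0*(-20*12) = 0*(-240) = 0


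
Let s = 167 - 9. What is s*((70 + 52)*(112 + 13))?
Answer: 2409500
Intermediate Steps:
s = 158
s*((70 + 52)*(112 + 13)) = 158*((70 + 52)*(112 + 13)) = 158*(122*125) = 158*15250 = 2409500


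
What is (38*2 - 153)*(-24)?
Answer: 1848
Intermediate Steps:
(38*2 - 153)*(-24) = (76 - 153)*(-24) = -77*(-24) = 1848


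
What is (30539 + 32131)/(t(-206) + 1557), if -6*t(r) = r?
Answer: 94005/2387 ≈ 39.382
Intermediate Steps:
t(r) = -r/6
(30539 + 32131)/(t(-206) + 1557) = (30539 + 32131)/(-⅙*(-206) + 1557) = 62670/(103/3 + 1557) = 62670/(4774/3) = 62670*(3/4774) = 94005/2387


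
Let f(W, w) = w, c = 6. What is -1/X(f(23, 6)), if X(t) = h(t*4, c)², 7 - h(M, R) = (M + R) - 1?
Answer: -1/484 ≈ -0.0020661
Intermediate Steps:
h(M, R) = 8 - M - R (h(M, R) = 7 - ((M + R) - 1) = 7 - (-1 + M + R) = 7 + (1 - M - R) = 8 - M - R)
X(t) = (2 - 4*t)² (X(t) = (8 - t*4 - 1*6)² = (8 - 4*t - 6)² = (2 - 4*t)²)
-1/X(f(23, 6)) = -1/(4*(-1 + 2*6)²) = -1/(4*(-1 + 12)²) = -1/(4*11²) = -1/(4*121) = -1/484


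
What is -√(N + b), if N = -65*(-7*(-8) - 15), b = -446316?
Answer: -I*√448981 ≈ -670.06*I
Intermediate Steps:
N = -2665 (N = -65*(56 - 15) = -65*41 = -2665)
-√(N + b) = -√(-2665 - 446316) = -√(-448981) = -I*√448981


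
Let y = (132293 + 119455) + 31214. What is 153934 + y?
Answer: 436896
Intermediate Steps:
y = 282962 (y = 251748 + 31214 = 282962)
153934 + y = 153934 + 282962 = 436896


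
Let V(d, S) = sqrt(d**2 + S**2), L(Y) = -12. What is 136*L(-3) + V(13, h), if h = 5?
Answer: -1632 + sqrt(194) ≈ -1618.1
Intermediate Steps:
V(d, S) = sqrt(S**2 + d**2)
136*L(-3) + V(13, h) = 136*(-12) + sqrt(5**2 + 13**2) = -1632 + sqrt(25 + 169) = -1632 + sqrt(194)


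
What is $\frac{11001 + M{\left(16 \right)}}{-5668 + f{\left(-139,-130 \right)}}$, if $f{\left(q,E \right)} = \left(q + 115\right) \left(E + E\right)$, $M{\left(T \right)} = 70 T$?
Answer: $\frac{12121}{572} \approx 21.191$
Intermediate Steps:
$f{\left(q,E \right)} = 2 E \left(115 + q\right)$ ($f{\left(q,E \right)} = \left(115 + q\right) 2 E = 2 E \left(115 + q\right)$)
$\frac{11001 + M{\left(16 \right)}}{-5668 + f{\left(-139,-130 \right)}} = \frac{11001 + 70 \cdot 16}{-5668 + 2 \left(-130\right) \left(115 - 139\right)} = \frac{11001 + 1120}{-5668 + 2 \left(-130\right) \left(-24\right)} = \frac{12121}{-5668 + 6240} = \frac{12121}{572}$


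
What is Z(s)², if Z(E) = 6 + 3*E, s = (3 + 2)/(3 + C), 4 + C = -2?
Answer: 1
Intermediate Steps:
C = -6 (C = -4 - 2 = -6)
s = -5/3 (s = (3 + 2)/(3 - 6) = 5/(-3) = 5*(-⅓) = -5/3 ≈ -1.6667)
Z(s)² = (6 + 3*(-5/3))² = (6 - 5)² = 1² = 1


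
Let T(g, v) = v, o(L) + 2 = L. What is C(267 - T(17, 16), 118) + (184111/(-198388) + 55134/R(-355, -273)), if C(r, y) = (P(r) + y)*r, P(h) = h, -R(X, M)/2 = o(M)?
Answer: 5058405328771/54556700 ≈ 92718.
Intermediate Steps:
o(L) = -2 + L
R(X, M) = 4 - 2*M (R(X, M) = -2*(-2 + M) = 4 - 2*M)
C(r, y) = r*(r + y) (C(r, y) = (r + y)*r = r*(r + y))
C(267 - T(17, 16), 118) + (184111/(-198388) + 55134/R(-355, -273)) = (267 - 1*16)*((267 - 1*16) + 118) + (184111/(-198388) + 55134/(4 - 2*(-273))) = (267 - 16)*((267 - 16) + 118) + (184111*(-1/198388) + 55134/(4 + 546)) = 251*(251 + 118) + (-184111/198388 + 55134/550) = 251*369 + (-184111/198388 + 55134*(1/550)) = 92619 + (-184111/198388 + 27567/275) = 92619 + 5418331471/54556700 = 5058405328771/54556700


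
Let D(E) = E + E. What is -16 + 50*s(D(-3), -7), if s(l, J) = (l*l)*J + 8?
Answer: -12216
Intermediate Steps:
D(E) = 2*E
s(l, J) = 8 + J*l² (s(l, J) = l²*J + 8 = J*l² + 8 = 8 + J*l²)
-16 + 50*s(D(-3), -7) = -16 + 50*(8 - 7*(2*(-3))²) = -16 + 50*(8 - 7*(-6)²) = -16 + 50*(8 - 7*36) = -16 + 50*(8 - 252) = -16 + 50*(-244) = -16 - 12200 = -12216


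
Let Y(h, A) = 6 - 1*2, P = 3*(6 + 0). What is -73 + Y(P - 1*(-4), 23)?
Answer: -69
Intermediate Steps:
P = 18 (P = 3*6 = 18)
Y(h, A) = 4 (Y(h, A) = 6 - 2 = 4)
-73 + Y(P - 1*(-4), 23) = -73 + 4 = -69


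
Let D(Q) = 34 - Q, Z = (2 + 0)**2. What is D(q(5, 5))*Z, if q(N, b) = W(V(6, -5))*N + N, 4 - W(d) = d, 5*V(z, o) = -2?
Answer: 28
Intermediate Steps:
V(z, o) = -2/5 (V(z, o) = (1/5)*(-2) = -2/5)
W(d) = 4 - d
q(N, b) = 27*N/5 (q(N, b) = (4 - 1*(-2/5))*N + N = (4 + 2/5)*N + N = 22*N/5 + N = 27*N/5)
Z = 4 (Z = 2**2 = 4)
D(q(5, 5))*Z = (34 - 27*5/5)*4 = (34 - 1*27)*4 = (34 - 27)*4 = 7*4 = 28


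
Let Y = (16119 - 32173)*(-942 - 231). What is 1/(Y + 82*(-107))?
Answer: 1/18822568 ≈ 5.3128e-8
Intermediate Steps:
Y = 18831342 (Y = -16054*(-1173) = 18831342)
1/(Y + 82*(-107)) = 1/(18831342 + 82*(-107)) = 1/(18831342 - 8774) = 1/18822568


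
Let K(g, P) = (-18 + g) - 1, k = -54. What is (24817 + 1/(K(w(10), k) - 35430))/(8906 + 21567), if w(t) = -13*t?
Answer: 882964042/1084198867 ≈ 0.81439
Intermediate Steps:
K(g, P) = -19 + g
(24817 + 1/(K(w(10), k) - 35430))/(8906 + 21567) = (24817 + 1/((-19 - 13*10) - 35430))/(8906 + 21567) = (24817 + 1/((-19 - 130) - 35430))/30473 = (24817 + 1/(-149 - 35430))*(1/30473) = (24817 + 1/(-35579))*(1/30473) = (24817 - 1/35579)*(1/30473) = (882964042/35579)*(1/30473) = 882964042/1084198867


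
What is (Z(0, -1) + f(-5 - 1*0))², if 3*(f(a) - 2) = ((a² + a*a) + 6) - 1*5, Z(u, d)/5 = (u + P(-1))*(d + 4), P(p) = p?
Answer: 16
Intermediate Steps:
Z(u, d) = 5*(-1 + u)*(4 + d) (Z(u, d) = 5*((u - 1)*(d + 4)) = 5*((-1 + u)*(4 + d)) = 5*(-1 + u)*(4 + d))
f(a) = 7/3 + 2*a²/3 (f(a) = 2 + (((a² + a*a) + 6) - 1*5)/3 = 2 + (((a² + a²) + 6) - 5)/3 = 2 + ((2*a² + 6) - 5)/3 = 2 + ((6 + 2*a²) - 5)/3 = 2 + (1 + 2*a²)/3 = 2 + (⅓ + 2*a²/3) = 7/3 + 2*a²/3)
(Z(0, -1) + f(-5 - 1*0))² = ((-20 - 5*(-1) + 20*0 + 5*(-1)*0) + (7/3 + 2*(-5 - 1*0)²/3))² = ((-20 + 5 + 0 + 0) + (7/3 + 2*(-5 + 0)²/3))² = (-15 + (7/3 + (⅔)*(-5)²))² = (-15 + (7/3 + (⅔)*25))² = (-15 + (7/3 + 50/3))² = (-15 + 19)² = 4² = 16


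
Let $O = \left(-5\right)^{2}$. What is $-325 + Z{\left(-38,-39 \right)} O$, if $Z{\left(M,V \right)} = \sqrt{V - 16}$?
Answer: $-325 + 25 i \sqrt{55} \approx -325.0 + 185.41 i$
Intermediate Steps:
$Z{\left(M,V \right)} = \sqrt{-16 + V}$
$O = 25$
$-325 + Z{\left(-38,-39 \right)} O = -325 + \sqrt{-16 - 39} \cdot 25 = -325 + \sqrt{-55} \cdot 25 = -325 + i \sqrt{55} \cdot 25 = -325 + 25 i \sqrt{55}$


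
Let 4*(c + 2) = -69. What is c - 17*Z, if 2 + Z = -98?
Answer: 6723/4 ≈ 1680.8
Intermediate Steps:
Z = -100 (Z = -2 - 98 = -100)
c = -77/4 (c = -2 + (¼)*(-69) = -2 - 69/4 = -77/4 ≈ -19.250)
c - 17*Z = -77/4 - 17*(-100) = -77/4 + 1700 = 6723/4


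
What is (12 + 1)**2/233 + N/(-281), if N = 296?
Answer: -21479/65473 ≈ -0.32806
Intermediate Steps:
(12 + 1)**2/233 + N/(-281) = (12 + 1)**2/233 + 296/(-281) = 13**2*(1/233) + 296*(-1/281) = 169*(1/233) - 296/281 = 169/233 - 296/281 = -21479/65473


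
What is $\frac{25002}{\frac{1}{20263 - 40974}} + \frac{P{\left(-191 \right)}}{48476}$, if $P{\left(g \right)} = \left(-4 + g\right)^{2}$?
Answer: $- \frac{25101668834847}{48476} \approx -5.1782 \cdot 10^{8}$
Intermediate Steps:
$\frac{25002}{\frac{1}{20263 - 40974}} + \frac{P{\left(-191 \right)}}{48476} = \frac{25002}{\frac{1}{20263 - 40974}} + \frac{\left(-4 - 191\right)^{2}}{48476} = \frac{25002}{\frac{1}{-20711}} + \left(-195\right)^{2} \cdot \frac{1}{48476} = \frac{25002}{- \frac{1}{20711}} + 38025 \cdot \frac{1}{48476} = 25002 \left(-20711\right) + \frac{38025}{48476} = -517816422 + \frac{38025}{48476} = - \frac{25101668834847}{48476}$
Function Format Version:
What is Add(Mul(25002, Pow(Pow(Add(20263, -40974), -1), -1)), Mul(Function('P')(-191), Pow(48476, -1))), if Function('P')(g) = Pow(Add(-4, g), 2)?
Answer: Rational(-25101668834847, 48476) ≈ -5.1782e+8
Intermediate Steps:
Add(Mul(25002, Pow(Pow(Add(20263, -40974), -1), -1)), Mul(Function('P')(-191), Pow(48476, -1))) = Add(Mul(25002, Pow(Pow(Add(20263, -40974), -1), -1)), Mul(Pow(Add(-4, -191), 2), Pow(48476, -1))) = Add(Mul(25002, Pow(Pow(-20711, -1), -1)), Mul(Pow(-195, 2), Rational(1, 48476))) = Add(Mul(25002, Pow(Rational(-1, 20711), -1)), Mul(38025, Rational(1, 48476))) = Add(Mul(25002, -20711), Rational(38025, 48476)) = Add(-517816422, Rational(38025, 48476)) = Rational(-25101668834847, 48476)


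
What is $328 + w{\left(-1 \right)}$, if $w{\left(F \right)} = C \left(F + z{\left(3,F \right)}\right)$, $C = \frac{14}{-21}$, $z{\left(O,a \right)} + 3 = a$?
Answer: $\frac{994}{3} \approx 331.33$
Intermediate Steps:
$z{\left(O,a \right)} = -3 + a$
$C = - \frac{2}{3}$ ($C = 14 \left(- \frac{1}{21}\right) = - \frac{2}{3} \approx -0.66667$)
$w{\left(F \right)} = 2 - \frac{4 F}{3}$ ($w{\left(F \right)} = - \frac{2 \left(F + \left(-3 + F\right)\right)}{3} = - \frac{2 \left(-3 + 2 F\right)}{3} = 2 - \frac{4 F}{3}$)
$328 + w{\left(-1 \right)} = 328 + \left(2 - - \frac{4}{3}\right) = 328 + \left(2 + \frac{4}{3}\right) = 328 + \frac{10}{3} = \frac{994}{3}$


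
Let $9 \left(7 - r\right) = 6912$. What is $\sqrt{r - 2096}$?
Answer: $i \sqrt{2857} \approx 53.451 i$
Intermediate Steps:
$r = -761$ ($r = 7 - 768 = -761$)
$\sqrt{r - 2096} = \sqrt{-761 - 2096} = \sqrt{-2857} = i \sqrt{2857}$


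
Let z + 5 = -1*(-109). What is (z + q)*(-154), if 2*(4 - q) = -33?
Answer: -19173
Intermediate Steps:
q = 41/2 (q = 4 - ½*(-33) = 4 + 33/2 = 41/2 ≈ 20.500)
z = 104 (z = -5 - 1*(-109) = -5 + 109 = 104)
(z + q)*(-154) = (104 + 41/2)*(-154) = (249/2)*(-154) = -19173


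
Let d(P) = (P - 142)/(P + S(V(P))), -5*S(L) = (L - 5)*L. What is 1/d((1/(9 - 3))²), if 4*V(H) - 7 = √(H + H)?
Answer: -1677/204440 - 9*√2/102220 ≈ -0.0083274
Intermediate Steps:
V(H) = 7/4 + √2*√H/4 (V(H) = 7/4 + √(H + H)/4 = 7/4 + √(2*H)/4 = 7/4 + (√2*√H)/4 = 7/4 + √2*√H/4)
S(L) = -L*(-5 + L)/5 (S(L) = -(L - 5)*L/5 = -(-5 + L)*L/5 = -L*(-5 + L)/5)
d(P) = (-142 + P)/(P + (7/4 + √2*√P/4)*(13/4 - √2*√P/4)/5) (d(P) = (P - 142)/(P + (7/4 + √2*√P/4)*(5 - (7/4 + √2*√P/4))/5) = (-142 + P)/(P + (7/4 + √2*√P/4)*(5 + (-7/4 - √2*√P/4))/5) = (-142 + P)/(P + (7/4 + √2*√P/4)*(13/4 - √2*√P/4)/5))
1/d((1/(9 - 3))²) = 1/(80*(-142 + (1/(9 - 3))²)/(91 + 78*(1/(9 - 3))² + 6*√2*√((1/(9 - 3))²))) = 1/(80*(-142 + (1/6)²)/(91 + 78*(1/6)² + 6*√2*√((1/6)²))) = 1/(80*(-142 + (⅙)²)/(91 + 78*(⅙)² + 6*√2*√((⅙)²))) = 1/(80*(-142 + 1/36)/(91 + 78*(1/36) + 6*√2*√(1/36))) = 1/(80*(-5111/36)/(91 + 13/6 + 6*√2*(⅙))) = 1/(80*(-5111/36)/(91 + 13/6 + √2)) = 1/(80*(-5111/36)/(559/6 + √2)) = 1/(-102220/(9*(559/6 + √2))) = -1677/204440 - 9*√2/102220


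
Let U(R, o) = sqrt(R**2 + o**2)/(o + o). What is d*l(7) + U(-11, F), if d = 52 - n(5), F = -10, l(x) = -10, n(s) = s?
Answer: -470 - sqrt(221)/20 ≈ -470.74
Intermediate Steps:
U(R, o) = sqrt(R**2 + o**2)/(2*o) (U(R, o) = sqrt(R**2 + o**2)/((2*o)) = sqrt(R**2 + o**2)*(1/(2*o)) = sqrt(R**2 + o**2)/(2*o))
d = 47 (d = 52 - 1*5 = 52 - 5 = 47)
d*l(7) + U(-11, F) = 47*(-10) + (1/2)*sqrt((-11)**2 + (-10)**2)/(-10) = -470 + (1/2)*(-1/10)*sqrt(121 + 100) = -470 + (1/2)*(-1/10)*sqrt(221) = -470 - sqrt(221)/20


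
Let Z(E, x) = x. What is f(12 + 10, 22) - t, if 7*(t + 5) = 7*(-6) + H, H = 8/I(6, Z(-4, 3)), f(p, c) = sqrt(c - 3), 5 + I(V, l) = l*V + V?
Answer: 1455/133 + sqrt(19) ≈ 15.299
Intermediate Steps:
I(V, l) = -5 + V + V*l (I(V, l) = -5 + (l*V + V) = -5 + (V*l + V) = -5 + (V + V*l) = -5 + V + V*l)
f(p, c) = sqrt(-3 + c)
H = 8/19 (H = 8/(-5 + 6 + 6*3) = 8/(-5 + 6 + 18) = 8/19 ≈ 0.42105)
t = -1455/133 (t = -5 + (7*(-6) + 8/19)/7 = -5 + (-42 + 8/19)/7 = -5 + (1/7)*(-790/19) = -5 - 790/133 = -1455/133 ≈ -10.940)
f(12 + 10, 22) - t = sqrt(-3 + 22) - 1*(-1455/133) = sqrt(19) + 1455/133 = 1455/133 + sqrt(19)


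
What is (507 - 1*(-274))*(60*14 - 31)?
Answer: 631829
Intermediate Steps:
(507 - 1*(-274))*(60*14 - 31) = (507 + 274)*(840 - 31) = 781*809 = 631829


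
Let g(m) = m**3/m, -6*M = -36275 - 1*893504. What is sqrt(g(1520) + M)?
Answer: sqrt(88753074)/6 ≈ 1570.1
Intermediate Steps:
M = 929779/6 (M = -(-36275 - 1*893504)/6 = -(-36275 - 893504)/6 = -1/6*(-929779) = 929779/6 ≈ 1.5496e+5)
g(m) = m**2
sqrt(g(1520) + M) = sqrt(1520**2 + 929779/6) = sqrt(2310400 + 929779/6) = sqrt(14792179/6) = sqrt(88753074)/6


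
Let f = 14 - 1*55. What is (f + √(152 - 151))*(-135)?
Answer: 5400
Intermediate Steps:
f = -41 (f = 14 - 55 = -41)
(f + √(152 - 151))*(-135) = (-41 + √(152 - 151))*(-135) = (-41 + √1)*(-135) = (-41 + 1)*(-135) = -40*(-135) = 5400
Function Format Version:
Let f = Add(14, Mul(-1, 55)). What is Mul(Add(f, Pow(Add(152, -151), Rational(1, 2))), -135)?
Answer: 5400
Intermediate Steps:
f = -41 (f = Add(14, -55) = -41)
Mul(Add(f, Pow(Add(152, -151), Rational(1, 2))), -135) = Mul(Add(-41, Pow(Add(152, -151), Rational(1, 2))), -135) = Mul(Add(-41, Pow(1, Rational(1, 2))), -135) = Mul(Add(-41, 1), -135) = Mul(-40, -135) = 5400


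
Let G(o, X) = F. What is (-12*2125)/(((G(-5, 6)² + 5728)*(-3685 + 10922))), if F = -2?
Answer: -6375/10370621 ≈ -0.00061472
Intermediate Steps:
G(o, X) = -2
(-12*2125)/(((G(-5, 6)² + 5728)*(-3685 + 10922))) = (-12*2125)/((((-2)² + 5728)*(-3685 + 10922))) = -25500*1/(7237*(4 + 5728)) = -25500/(5732*7237) = -25500/41482484 = -25500*1/41482484 = -6375/10370621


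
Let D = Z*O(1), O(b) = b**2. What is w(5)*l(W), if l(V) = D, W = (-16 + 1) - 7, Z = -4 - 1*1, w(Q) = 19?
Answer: -95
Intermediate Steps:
Z = -5 (Z = -4 - 1 = -5)
W = -22 (W = -15 - 7 = -22)
D = -5 (D = -5*1**2 = -5*1 = -5)
l(V) = -5
w(5)*l(W) = 19*(-5) = -95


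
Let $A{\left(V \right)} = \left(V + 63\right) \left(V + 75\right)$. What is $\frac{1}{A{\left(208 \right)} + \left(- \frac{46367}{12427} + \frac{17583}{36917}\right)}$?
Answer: $\frac{458767559}{35182767175789} \approx 1.304 \cdot 10^{-5}$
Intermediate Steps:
$A{\left(V \right)} = \left(63 + V\right) \left(75 + V\right)$
$\frac{1}{A{\left(208 \right)} + \left(- \frac{46367}{12427} + \frac{17583}{36917}\right)} = \frac{1}{\left(4725 + 208^{2} + 138 \cdot 208\right) + \left(- \frac{46367}{12427} + \frac{17583}{36917}\right)} = \frac{1}{\left(4725 + 43264 + 28704\right) + \left(\left(-46367\right) \frac{1}{12427} + 17583 \cdot \frac{1}{36917}\right)} = \frac{1}{76693 + \left(- \frac{46367}{12427} + \frac{17583}{36917}\right)} = \frac{1}{76693 - \frac{1493226598}{458767559}} = \frac{1}{\frac{35182767175789}{458767559}} = \frac{458767559}{35182767175789}$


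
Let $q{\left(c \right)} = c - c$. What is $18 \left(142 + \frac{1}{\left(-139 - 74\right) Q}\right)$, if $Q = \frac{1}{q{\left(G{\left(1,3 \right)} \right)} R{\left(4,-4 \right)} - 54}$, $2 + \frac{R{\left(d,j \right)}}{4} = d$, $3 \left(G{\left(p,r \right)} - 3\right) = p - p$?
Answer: $\frac{181800}{71} \approx 2560.6$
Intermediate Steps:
$G{\left(p,r \right)} = 3$ ($G{\left(p,r \right)} = 3 + \frac{p - p}{3} = 3 + \frac{1}{3} \cdot 0 = 3 + 0 = 3$)
$q{\left(c \right)} = 0$
$R{\left(d,j \right)} = -8 + 4 d$
$Q = - \frac{1}{54}$ ($Q = \frac{1}{0 \left(-8 + 4 \cdot 4\right) - 54} = \frac{1}{0 \left(-8 + 16\right) - 54} = \frac{1}{0 \cdot 8 - 54} = \frac{1}{0 - 54} = \frac{1}{-54} = - \frac{1}{54} \approx -0.018519$)
$18 \left(142 + \frac{1}{\left(-139 - 74\right) Q}\right) = 18 \left(142 + \frac{1}{\left(-139 - 74\right) \left(- \frac{1}{54}\right)}\right) = 18 \left(142 + \frac{1}{-213} \left(-54\right)\right) = 18 \left(142 - - \frac{18}{71}\right) = 18 \left(142 + \frac{18}{71}\right) = 18 \cdot \frac{10100}{71} = \frac{181800}{71}$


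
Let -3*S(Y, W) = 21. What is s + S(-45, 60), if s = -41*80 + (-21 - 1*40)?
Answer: -3348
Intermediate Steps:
S(Y, W) = -7 (S(Y, W) = -⅓*21 = -7)
s = -3341 (s = -3280 + (-21 - 40) = -3280 - 61 = -3341)
s + S(-45, 60) = -3341 - 7 = -3348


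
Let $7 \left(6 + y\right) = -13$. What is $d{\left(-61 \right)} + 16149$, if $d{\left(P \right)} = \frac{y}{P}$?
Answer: $\frac{6895678}{427} \approx 16149.0$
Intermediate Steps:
$y = - \frac{55}{7}$ ($y = -6 + \frac{1}{7} \left(-13\right) = -6 - \frac{13}{7} = - \frac{55}{7} \approx -7.8571$)
$d{\left(P \right)} = - \frac{55}{7 P}$
$d{\left(-61 \right)} + 16149 = - \frac{55}{7 \left(-61\right)} + 16149 = \left(- \frac{55}{7}\right) \left(- \frac{1}{61}\right) + 16149 = \frac{55}{427} + 16149 = \frac{6895678}{427}$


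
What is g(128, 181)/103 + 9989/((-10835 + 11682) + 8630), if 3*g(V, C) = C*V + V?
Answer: 74620931/976131 ≈ 76.446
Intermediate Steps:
g(V, C) = V/3 + C*V/3 (g(V, C) = (C*V + V)/3 = (V + C*V)/3 = V/3 + C*V/3)
g(128, 181)/103 + 9989/((-10835 + 11682) + 8630) = ((⅓)*128*(1 + 181))/103 + 9989/((-10835 + 11682) + 8630) = ((⅓)*128*182)*(1/103) + 9989/(847 + 8630) = (23296/3)*(1/103) + 9989/9477 = 23296/309 + 9989*(1/9477) = 23296/309 + 9989/9477 = 74620931/976131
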